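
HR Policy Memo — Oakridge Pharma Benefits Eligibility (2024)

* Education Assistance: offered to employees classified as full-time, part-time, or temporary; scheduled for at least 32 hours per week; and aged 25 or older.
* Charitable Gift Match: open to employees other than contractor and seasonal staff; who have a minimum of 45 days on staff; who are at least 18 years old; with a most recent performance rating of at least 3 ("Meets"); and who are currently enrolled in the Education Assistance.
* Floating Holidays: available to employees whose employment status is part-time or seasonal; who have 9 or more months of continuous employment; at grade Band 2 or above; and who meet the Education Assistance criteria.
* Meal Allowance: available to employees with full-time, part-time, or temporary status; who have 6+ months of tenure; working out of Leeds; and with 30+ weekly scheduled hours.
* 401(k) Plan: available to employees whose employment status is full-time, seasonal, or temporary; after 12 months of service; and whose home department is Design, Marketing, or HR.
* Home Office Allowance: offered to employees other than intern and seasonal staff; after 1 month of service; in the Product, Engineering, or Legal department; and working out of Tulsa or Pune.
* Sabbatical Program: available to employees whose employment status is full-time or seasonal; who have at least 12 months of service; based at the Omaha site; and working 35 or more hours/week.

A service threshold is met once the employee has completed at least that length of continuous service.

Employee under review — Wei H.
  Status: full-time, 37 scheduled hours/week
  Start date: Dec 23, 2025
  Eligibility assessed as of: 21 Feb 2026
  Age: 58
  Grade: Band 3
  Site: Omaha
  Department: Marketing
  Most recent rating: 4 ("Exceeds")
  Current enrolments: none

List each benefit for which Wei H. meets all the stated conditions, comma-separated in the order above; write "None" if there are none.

Education Assistance

Service from Dec 23, 2025 to 21 Feb 2026: 60 days.
Education Assistance — status full-time ✓; 37 hrs/wk ≥ 32 ✓; age 58 ≥ 25 ✓ → eligible.
Charitable Gift Match — status full-time ✓ (not excluded); service 60 days ≥ 45 days ✓; age 58 ≥ 18 ✓; rating 4 ≥ 3 ✓; not enrolled in Education Assistance ✗ → not eligible.
Floating Holidays — status full-time ✗ (requires part-time or seasonal) → not eligible.
Meal Allowance — status full-time ✓; service 60 days < 6 months (≈180 days) ✗ → not eligible.
401(k) Plan — status full-time ✓; service 60 days < 12 months (≈360 days) ✗ → not eligible.
Home Office Allowance — status full-time ✓ (not excluded); service 60 days ≥ 1 month (≈30 days) ✓; dept Marketing ✗ → not eligible.
Sabbatical Program — status full-time ✓; service 60 days < 12 months (≈360 days) ✗ → not eligible.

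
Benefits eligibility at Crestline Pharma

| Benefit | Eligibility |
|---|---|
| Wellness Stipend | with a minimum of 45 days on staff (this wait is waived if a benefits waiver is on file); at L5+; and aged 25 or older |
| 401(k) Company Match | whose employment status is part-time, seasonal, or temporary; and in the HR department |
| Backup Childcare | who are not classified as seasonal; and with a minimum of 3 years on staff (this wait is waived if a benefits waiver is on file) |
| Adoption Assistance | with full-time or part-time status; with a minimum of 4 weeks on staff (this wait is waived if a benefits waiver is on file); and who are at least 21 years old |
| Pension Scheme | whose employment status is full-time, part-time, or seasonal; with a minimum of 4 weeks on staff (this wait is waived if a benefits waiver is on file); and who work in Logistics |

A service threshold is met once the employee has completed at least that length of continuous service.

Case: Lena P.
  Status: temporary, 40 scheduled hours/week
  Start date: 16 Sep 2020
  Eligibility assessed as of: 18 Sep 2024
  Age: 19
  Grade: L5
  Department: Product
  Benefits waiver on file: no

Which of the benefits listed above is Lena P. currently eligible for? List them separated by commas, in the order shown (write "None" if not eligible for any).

Service from 16 Sep 2020 to 18 Sep 2024: 1463 days.
Wellness Stipend — no waiver, service 1463 days ≥ 45 days ✓; grade L5 ≥ L5 ✓; age 19 < 25 ✗ → not eligible.
401(k) Company Match — status temporary ✓; dept Product ✗ → not eligible.
Backup Childcare — status temporary ✓ (not excluded); no waiver, service 1463 days ≥ 3 years (≈1095 days) ✓ → eligible.
Adoption Assistance — status temporary ✗ (requires full-time or part-time) → not eligible.
Pension Scheme — status temporary ✗ (requires full-time, part-time, or seasonal) → not eligible.

Backup Childcare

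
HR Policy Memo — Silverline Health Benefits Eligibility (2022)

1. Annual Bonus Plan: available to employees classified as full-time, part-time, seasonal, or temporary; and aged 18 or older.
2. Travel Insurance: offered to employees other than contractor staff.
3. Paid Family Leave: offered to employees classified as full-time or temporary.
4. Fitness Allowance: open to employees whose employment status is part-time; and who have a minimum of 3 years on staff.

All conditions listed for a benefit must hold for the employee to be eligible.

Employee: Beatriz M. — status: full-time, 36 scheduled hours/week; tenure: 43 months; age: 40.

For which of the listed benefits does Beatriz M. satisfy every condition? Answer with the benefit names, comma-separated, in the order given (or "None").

Annual Bonus Plan — status full-time ✓; age 40 ≥ 18 ✓ → eligible.
Travel Insurance — status full-time ✓ (not excluded) → eligible.
Paid Family Leave — status full-time ✓ → eligible.
Fitness Allowance — status full-time ✗ (requires part-time) → not eligible.

Annual Bonus Plan, Travel Insurance, Paid Family Leave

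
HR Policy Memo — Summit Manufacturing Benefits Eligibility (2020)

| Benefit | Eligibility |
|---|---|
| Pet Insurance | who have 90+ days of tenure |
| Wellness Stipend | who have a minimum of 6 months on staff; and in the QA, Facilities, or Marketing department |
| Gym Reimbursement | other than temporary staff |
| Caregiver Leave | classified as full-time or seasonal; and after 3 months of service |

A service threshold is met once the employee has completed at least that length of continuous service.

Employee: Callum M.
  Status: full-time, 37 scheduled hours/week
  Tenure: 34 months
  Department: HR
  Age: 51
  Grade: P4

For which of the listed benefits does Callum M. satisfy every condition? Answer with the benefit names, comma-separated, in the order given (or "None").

Pet Insurance — service 34 months ≥ 90 days ✓ → eligible.
Wellness Stipend — service 34 months ≥ 6 months ✓; dept HR ✗ → not eligible.
Gym Reimbursement — status full-time ✓ (not excluded) → eligible.
Caregiver Leave — status full-time ✓; service 34 months ≥ 3 months ✓ → eligible.

Pet Insurance, Gym Reimbursement, Caregiver Leave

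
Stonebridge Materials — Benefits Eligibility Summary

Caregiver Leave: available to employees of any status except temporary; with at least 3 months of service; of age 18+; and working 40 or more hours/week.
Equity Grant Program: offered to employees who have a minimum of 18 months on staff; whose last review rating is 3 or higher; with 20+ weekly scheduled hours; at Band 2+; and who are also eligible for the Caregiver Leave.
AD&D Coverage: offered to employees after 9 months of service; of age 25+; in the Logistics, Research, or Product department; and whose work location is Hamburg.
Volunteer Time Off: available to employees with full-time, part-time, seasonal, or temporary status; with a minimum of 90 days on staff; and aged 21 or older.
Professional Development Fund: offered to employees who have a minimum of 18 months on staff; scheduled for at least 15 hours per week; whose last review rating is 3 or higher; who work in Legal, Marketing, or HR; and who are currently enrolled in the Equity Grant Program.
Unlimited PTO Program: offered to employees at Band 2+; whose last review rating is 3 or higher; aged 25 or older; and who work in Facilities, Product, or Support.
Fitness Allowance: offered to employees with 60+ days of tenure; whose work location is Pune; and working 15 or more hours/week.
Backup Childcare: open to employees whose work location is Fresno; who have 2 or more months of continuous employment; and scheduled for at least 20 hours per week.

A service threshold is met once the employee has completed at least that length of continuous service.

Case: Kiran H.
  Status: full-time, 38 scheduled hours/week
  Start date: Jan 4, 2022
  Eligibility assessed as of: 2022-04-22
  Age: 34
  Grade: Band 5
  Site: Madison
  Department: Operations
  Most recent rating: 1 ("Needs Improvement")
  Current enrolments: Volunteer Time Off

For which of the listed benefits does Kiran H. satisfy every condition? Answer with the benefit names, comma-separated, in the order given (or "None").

Volunteer Time Off

Service from Jan 4, 2022 to 2022-04-22: 108 days.
Caregiver Leave — status full-time ✓ (not excluded); service 108 days ≥ 3 months (≈90 days) ✓; age 34 ≥ 18 ✓; 38 hrs/wk < 40 ✗ → not eligible.
Equity Grant Program — service 108 days < 18 months (≈540 days) ✗ → not eligible.
AD&D Coverage — service 108 days < 9 months (≈270 days) ✗ → not eligible.
Volunteer Time Off — status full-time ✓; service 108 days ≥ 90 days ✓; age 34 ≥ 21 ✓ → eligible.
Professional Development Fund — service 108 days < 18 months (≈540 days) ✗ → not eligible.
Unlimited PTO Program — grade Band 5 ≥ Band 2 ✓; rating 1 < 3 ✗ → not eligible.
Fitness Allowance — service 108 days ≥ 60 days ✓; site Madison ✗ (not Pune) → not eligible.
Backup Childcare — site Madison ✗ (not Fresno) → not eligible.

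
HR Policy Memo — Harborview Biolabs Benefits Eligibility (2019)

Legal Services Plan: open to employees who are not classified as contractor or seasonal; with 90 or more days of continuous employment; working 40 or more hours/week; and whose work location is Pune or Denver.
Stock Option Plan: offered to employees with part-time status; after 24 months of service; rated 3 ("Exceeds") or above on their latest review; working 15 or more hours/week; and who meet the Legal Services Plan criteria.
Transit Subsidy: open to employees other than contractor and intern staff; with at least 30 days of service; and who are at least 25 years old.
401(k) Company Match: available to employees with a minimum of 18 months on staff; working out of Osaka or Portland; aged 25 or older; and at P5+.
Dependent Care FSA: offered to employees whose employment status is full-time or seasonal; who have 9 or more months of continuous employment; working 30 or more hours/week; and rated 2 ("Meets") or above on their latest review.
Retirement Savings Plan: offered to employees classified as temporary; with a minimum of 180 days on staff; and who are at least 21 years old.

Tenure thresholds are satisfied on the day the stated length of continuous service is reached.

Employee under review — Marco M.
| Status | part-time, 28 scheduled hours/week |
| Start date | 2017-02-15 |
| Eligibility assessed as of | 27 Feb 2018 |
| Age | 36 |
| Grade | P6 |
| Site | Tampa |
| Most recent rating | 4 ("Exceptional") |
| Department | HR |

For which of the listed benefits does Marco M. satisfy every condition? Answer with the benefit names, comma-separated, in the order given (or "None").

Transit Subsidy

Service from 2017-02-15 to 27 Feb 2018: 377 days.
Legal Services Plan — status part-time ✓ (not excluded); service 377 days ≥ 90 days ✓; 28 hrs/wk < 40 ✗ → not eligible.
Stock Option Plan — status part-time ✓; service 377 days < 24 months (≈720 days) ✗ → not eligible.
Transit Subsidy — status part-time ✓ (not excluded); service 377 days ≥ 30 days ✓; age 36 ≥ 25 ✓ → eligible.
401(k) Company Match — service 377 days < 18 months (≈540 days) ✗ → not eligible.
Dependent Care FSA — status part-time ✗ (requires full-time or seasonal) → not eligible.
Retirement Savings Plan — status part-time ✗ (requires temporary) → not eligible.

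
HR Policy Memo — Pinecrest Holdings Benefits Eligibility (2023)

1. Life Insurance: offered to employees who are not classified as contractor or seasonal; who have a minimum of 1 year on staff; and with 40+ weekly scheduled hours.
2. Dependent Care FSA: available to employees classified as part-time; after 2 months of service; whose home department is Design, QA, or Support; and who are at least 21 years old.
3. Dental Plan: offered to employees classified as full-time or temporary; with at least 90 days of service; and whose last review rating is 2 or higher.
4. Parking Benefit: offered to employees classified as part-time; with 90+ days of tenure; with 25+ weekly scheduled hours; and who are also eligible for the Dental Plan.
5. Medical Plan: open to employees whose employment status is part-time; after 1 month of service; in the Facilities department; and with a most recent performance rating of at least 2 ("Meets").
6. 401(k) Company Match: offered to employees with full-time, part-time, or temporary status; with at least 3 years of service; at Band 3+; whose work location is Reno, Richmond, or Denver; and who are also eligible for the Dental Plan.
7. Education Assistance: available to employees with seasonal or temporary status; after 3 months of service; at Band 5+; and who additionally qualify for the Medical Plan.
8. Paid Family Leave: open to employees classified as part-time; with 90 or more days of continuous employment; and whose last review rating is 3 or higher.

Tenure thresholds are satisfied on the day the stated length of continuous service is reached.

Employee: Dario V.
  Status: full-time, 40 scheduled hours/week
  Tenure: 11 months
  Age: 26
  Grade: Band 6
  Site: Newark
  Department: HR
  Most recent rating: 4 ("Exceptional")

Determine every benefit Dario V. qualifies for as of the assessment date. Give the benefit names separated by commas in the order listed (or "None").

Life Insurance — status full-time ✓ (not excluded); service 11 months < 1 year (≈365 days) ✗ → not eligible.
Dependent Care FSA — status full-time ✗ (requires part-time) → not eligible.
Dental Plan — status full-time ✓; service 11 months ≥ 90 days ✓; rating 4 ≥ 2 ✓ → eligible.
Parking Benefit — status full-time ✗ (requires part-time) → not eligible.
Medical Plan — status full-time ✗ (requires part-time) → not eligible.
401(k) Company Match — status full-time ✓; service 11 months < 3 years (≈1095 days) ✗ → not eligible.
Education Assistance — status full-time ✗ (requires seasonal or temporary) → not eligible.
Paid Family Leave — status full-time ✗ (requires part-time) → not eligible.

Dental Plan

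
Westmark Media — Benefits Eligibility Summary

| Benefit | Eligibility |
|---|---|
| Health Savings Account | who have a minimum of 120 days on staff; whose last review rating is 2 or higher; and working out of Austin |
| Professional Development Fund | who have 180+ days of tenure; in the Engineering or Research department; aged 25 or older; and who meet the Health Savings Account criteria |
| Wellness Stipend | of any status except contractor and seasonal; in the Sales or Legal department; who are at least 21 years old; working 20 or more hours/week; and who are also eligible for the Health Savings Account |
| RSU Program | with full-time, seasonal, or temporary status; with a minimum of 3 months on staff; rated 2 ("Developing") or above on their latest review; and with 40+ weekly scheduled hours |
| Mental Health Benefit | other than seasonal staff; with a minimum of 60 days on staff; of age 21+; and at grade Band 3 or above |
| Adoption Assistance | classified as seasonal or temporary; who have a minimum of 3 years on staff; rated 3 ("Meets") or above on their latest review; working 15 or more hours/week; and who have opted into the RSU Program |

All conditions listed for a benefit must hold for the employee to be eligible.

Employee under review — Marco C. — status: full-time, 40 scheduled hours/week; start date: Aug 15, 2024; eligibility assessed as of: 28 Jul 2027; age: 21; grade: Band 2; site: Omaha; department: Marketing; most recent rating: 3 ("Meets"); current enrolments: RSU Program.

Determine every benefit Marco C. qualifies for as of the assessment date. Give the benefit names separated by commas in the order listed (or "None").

Service from Aug 15, 2024 to 28 Jul 2027: 1077 days.
Health Savings Account — service 1077 days ≥ 120 days ✓; rating 3 ≥ 2 ✓; site Omaha ✗ (not Austin) → not eligible.
Professional Development Fund — service 1077 days ≥ 180 days ✓; dept Marketing ✗ → not eligible.
Wellness Stipend — status full-time ✓ (not excluded); dept Marketing ✗ → not eligible.
RSU Program — status full-time ✓; service 1077 days ≥ 3 months (≈90 days) ✓; rating 3 ≥ 2 ✓; 40 hrs/wk ≥ 40 ✓ → eligible.
Mental Health Benefit — status full-time ✓ (not excluded); service 1077 days ≥ 60 days ✓; age 21 ≥ 21 ✓; grade Band 2 < Band 3 ✗ → not eligible.
Adoption Assistance — status full-time ✗ (requires seasonal or temporary) → not eligible.

RSU Program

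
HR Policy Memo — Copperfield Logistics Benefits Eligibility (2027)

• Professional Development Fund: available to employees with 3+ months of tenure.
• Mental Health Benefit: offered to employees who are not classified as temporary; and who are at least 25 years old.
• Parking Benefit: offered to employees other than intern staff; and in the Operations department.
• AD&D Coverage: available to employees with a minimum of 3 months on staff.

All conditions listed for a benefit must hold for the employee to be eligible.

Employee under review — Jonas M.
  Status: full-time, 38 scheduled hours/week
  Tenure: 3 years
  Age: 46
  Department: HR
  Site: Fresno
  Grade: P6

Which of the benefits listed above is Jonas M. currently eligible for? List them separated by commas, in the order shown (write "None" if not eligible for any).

Professional Development Fund — service 3 years ≥ 3 months (≈90 days) ✓ → eligible.
Mental Health Benefit — status full-time ✓ (not excluded); age 46 ≥ 25 ✓ → eligible.
Parking Benefit — status full-time ✓ (not excluded); dept HR ✗ → not eligible.
AD&D Coverage — service 3 years ≥ 3 months (≈90 days) ✓ → eligible.

Professional Development Fund, Mental Health Benefit, AD&D Coverage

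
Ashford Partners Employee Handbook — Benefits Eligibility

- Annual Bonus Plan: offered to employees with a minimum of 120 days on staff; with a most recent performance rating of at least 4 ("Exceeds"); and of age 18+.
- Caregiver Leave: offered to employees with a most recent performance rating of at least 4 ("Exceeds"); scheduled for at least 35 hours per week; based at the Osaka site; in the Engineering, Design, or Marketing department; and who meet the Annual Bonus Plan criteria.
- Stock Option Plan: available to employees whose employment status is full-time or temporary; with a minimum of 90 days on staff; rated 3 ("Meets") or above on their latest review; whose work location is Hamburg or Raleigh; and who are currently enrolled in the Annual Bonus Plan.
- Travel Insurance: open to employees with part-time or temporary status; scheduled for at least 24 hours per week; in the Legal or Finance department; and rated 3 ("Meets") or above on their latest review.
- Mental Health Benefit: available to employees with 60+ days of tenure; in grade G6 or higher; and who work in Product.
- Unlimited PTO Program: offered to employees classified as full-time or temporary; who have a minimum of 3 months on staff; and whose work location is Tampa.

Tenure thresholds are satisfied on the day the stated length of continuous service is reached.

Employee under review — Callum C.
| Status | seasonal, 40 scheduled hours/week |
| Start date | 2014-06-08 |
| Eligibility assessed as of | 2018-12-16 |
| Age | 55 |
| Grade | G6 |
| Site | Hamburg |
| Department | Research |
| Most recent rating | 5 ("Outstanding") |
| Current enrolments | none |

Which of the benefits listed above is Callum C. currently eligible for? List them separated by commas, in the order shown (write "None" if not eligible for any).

Service from 2014-06-08 to 2018-12-16: 1652 days.
Annual Bonus Plan — service 1652 days ≥ 120 days ✓; rating 5 ≥ 4 ✓; age 55 ≥ 18 ✓ → eligible.
Caregiver Leave — rating 5 ≥ 4 ✓; 40 hrs/wk ≥ 35 ✓; site Hamburg ✗ (not Osaka) → not eligible.
Stock Option Plan — status seasonal ✗ (requires full-time or temporary) → not eligible.
Travel Insurance — status seasonal ✗ (requires part-time or temporary) → not eligible.
Mental Health Benefit — service 1652 days ≥ 60 days ✓; grade G6 ≥ G6 ✓; dept Research ✗ → not eligible.
Unlimited PTO Program — status seasonal ✗ (requires full-time or temporary) → not eligible.

Annual Bonus Plan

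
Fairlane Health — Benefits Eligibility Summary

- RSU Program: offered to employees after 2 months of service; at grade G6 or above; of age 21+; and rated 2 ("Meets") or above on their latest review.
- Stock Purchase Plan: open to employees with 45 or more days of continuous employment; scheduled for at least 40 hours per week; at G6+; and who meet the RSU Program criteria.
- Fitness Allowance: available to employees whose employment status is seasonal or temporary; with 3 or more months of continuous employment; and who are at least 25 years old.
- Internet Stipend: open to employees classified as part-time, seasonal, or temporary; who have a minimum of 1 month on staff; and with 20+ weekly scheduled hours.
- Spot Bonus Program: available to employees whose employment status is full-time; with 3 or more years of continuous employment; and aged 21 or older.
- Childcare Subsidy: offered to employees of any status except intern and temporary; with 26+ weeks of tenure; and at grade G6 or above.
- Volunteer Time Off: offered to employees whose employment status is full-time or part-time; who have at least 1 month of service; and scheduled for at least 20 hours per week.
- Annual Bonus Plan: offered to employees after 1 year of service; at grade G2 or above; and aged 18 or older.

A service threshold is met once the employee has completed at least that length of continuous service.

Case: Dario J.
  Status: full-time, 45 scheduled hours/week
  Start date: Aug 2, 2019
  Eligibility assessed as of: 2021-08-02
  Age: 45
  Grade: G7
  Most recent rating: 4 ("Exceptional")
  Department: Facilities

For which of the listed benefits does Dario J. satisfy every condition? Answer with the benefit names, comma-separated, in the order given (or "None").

RSU Program, Stock Purchase Plan, Childcare Subsidy, Volunteer Time Off, Annual Bonus Plan

Service from Aug 2, 2019 to 2021-08-02: 731 days.
RSU Program — service 731 days ≥ 2 months (≈60 days) ✓; grade G7 ≥ G6 ✓; age 45 ≥ 21 ✓; rating 4 ≥ 2 ✓ → eligible.
Stock Purchase Plan — service 731 days ≥ 45 days ✓; 45 hrs/wk ≥ 40 ✓; grade G7 ≥ G6 ✓; eligible for RSU Program ✓ → eligible.
Fitness Allowance — status full-time ✗ (requires seasonal or temporary) → not eligible.
Internet Stipend — status full-time ✗ (requires part-time, seasonal, or temporary) → not eligible.
Spot Bonus Program — status full-time ✓; service 731 days < 3 years (≈1095 days) ✗ → not eligible.
Childcare Subsidy — status full-time ✓ (not excluded); service 731 days ≥ 26 weeks (≈182 days) ✓; grade G7 ≥ G6 ✓ → eligible.
Volunteer Time Off — status full-time ✓; service 731 days ≥ 1 month (≈30 days) ✓; 45 hrs/wk ≥ 20 ✓ → eligible.
Annual Bonus Plan — service 731 days ≥ 1 year (≈365 days) ✓; grade G7 ≥ G2 ✓; age 45 ≥ 18 ✓ → eligible.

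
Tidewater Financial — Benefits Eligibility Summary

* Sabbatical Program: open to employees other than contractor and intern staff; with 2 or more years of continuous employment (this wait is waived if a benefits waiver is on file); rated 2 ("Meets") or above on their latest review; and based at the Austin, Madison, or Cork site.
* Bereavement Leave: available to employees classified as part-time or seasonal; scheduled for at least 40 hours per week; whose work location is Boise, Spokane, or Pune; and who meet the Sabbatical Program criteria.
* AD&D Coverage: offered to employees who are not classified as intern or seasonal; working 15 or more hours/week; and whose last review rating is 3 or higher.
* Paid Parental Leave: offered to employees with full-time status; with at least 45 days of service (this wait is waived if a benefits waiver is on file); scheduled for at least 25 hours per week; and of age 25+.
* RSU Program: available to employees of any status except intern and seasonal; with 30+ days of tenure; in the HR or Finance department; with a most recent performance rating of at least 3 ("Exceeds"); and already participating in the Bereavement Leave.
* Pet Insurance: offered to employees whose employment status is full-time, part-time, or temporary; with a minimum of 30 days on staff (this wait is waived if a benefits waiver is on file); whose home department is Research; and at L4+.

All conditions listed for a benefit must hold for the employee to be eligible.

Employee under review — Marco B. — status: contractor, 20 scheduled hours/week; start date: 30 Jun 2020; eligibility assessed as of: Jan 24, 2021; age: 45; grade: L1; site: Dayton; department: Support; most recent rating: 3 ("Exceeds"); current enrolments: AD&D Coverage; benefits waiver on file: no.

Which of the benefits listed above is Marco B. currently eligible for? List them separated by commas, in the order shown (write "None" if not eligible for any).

Service from 30 Jun 2020 to Jan 24, 2021: 208 days.
Sabbatical Program — status contractor ✗ (excluded) → not eligible.
Bereavement Leave — status contractor ✗ (requires part-time or seasonal) → not eligible.
AD&D Coverage — status contractor ✓ (not excluded); 20 hrs/wk ≥ 15 ✓; rating 3 ≥ 3 ✓ → eligible.
Paid Parental Leave — status contractor ✗ (requires full-time) → not eligible.
RSU Program — status contractor ✓ (not excluded); service 208 days ≥ 30 days ✓; dept Support ✗ → not eligible.
Pet Insurance — status contractor ✗ (requires full-time, part-time, or temporary) → not eligible.

AD&D Coverage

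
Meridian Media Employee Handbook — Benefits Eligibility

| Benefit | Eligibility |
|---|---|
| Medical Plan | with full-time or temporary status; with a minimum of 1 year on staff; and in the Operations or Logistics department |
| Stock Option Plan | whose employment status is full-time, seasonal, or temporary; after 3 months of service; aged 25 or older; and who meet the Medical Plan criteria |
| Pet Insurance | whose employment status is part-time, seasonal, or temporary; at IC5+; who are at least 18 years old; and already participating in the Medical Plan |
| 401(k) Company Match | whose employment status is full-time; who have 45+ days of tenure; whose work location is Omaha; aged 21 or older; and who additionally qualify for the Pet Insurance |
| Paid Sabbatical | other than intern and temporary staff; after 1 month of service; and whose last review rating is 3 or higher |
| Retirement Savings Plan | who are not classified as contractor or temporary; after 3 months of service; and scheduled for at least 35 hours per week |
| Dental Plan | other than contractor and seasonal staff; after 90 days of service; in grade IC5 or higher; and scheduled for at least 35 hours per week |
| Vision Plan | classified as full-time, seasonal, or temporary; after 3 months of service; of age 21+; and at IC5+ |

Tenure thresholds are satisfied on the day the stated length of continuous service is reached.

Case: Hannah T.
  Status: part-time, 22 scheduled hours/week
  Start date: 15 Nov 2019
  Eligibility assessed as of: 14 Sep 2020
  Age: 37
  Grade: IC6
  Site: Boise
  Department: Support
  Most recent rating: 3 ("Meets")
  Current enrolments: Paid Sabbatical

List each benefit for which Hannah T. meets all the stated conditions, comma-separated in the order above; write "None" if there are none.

Service from 15 Nov 2019 to 14 Sep 2020: 304 days.
Medical Plan — status part-time ✗ (requires full-time or temporary) → not eligible.
Stock Option Plan — status part-time ✗ (requires full-time, seasonal, or temporary) → not eligible.
Pet Insurance — status part-time ✓; grade IC6 ≥ IC5 ✓; age 37 ≥ 18 ✓; not enrolled in Medical Plan ✗ → not eligible.
401(k) Company Match — status part-time ✗ (requires full-time) → not eligible.
Paid Sabbatical — status part-time ✓ (not excluded); service 304 days ≥ 1 month (≈30 days) ✓; rating 3 ≥ 3 ✓ → eligible.
Retirement Savings Plan — status part-time ✓ (not excluded); service 304 days ≥ 3 months (≈90 days) ✓; 22 hrs/wk < 35 ✗ → not eligible.
Dental Plan — status part-time ✓ (not excluded); service 304 days ≥ 90 days ✓; grade IC6 ≥ IC5 ✓; 22 hrs/wk < 35 ✗ → not eligible.
Vision Plan — status part-time ✗ (requires full-time, seasonal, or temporary) → not eligible.

Paid Sabbatical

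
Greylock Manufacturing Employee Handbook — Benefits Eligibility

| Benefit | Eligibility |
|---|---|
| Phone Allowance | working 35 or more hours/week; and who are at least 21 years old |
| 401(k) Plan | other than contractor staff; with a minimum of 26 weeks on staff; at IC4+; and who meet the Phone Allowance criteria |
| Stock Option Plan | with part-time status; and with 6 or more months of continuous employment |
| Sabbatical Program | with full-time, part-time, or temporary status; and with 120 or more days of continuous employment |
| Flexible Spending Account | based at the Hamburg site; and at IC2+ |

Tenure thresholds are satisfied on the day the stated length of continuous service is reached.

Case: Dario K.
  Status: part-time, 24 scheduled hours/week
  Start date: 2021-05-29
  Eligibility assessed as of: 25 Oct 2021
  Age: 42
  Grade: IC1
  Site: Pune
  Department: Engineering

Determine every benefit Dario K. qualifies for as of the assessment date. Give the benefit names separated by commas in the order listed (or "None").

Service from 2021-05-29 to 25 Oct 2021: 149 days.
Phone Allowance — 24 hrs/wk < 35 ✗ → not eligible.
401(k) Plan — status part-time ✓ (not excluded); service 149 days < 26 weeks (≈182 days) ✗ → not eligible.
Stock Option Plan — status part-time ✓; service 149 days < 6 months (≈180 days) ✗ → not eligible.
Sabbatical Program — status part-time ✓; service 149 days ≥ 120 days ✓ → eligible.
Flexible Spending Account — site Pune ✗ (not Hamburg) → not eligible.

Sabbatical Program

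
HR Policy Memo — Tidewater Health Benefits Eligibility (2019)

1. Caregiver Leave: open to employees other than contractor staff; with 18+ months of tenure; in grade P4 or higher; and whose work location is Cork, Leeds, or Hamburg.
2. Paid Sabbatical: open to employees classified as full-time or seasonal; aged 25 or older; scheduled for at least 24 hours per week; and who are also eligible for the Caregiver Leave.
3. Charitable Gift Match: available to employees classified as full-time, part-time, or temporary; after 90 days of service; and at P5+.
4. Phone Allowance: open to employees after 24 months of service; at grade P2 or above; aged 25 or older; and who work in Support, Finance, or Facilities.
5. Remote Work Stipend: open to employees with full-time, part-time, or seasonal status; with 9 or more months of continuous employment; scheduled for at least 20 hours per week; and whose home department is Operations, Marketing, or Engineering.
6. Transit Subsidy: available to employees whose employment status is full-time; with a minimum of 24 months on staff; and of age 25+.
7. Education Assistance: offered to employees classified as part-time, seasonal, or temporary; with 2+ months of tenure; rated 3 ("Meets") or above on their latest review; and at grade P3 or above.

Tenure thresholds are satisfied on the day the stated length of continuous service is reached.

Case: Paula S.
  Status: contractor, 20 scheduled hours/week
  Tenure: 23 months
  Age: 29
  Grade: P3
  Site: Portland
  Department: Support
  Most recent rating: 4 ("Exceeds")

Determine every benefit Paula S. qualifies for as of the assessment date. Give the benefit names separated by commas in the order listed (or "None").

Caregiver Leave — status contractor ✗ (excluded) → not eligible.
Paid Sabbatical — status contractor ✗ (requires full-time or seasonal) → not eligible.
Charitable Gift Match — status contractor ✗ (requires full-time, part-time, or temporary) → not eligible.
Phone Allowance — service 23 months < 24 months ✗ → not eligible.
Remote Work Stipend — status contractor ✗ (requires full-time, part-time, or seasonal) → not eligible.
Transit Subsidy — status contractor ✗ (requires full-time) → not eligible.
Education Assistance — status contractor ✗ (requires part-time, seasonal, or temporary) → not eligible.

None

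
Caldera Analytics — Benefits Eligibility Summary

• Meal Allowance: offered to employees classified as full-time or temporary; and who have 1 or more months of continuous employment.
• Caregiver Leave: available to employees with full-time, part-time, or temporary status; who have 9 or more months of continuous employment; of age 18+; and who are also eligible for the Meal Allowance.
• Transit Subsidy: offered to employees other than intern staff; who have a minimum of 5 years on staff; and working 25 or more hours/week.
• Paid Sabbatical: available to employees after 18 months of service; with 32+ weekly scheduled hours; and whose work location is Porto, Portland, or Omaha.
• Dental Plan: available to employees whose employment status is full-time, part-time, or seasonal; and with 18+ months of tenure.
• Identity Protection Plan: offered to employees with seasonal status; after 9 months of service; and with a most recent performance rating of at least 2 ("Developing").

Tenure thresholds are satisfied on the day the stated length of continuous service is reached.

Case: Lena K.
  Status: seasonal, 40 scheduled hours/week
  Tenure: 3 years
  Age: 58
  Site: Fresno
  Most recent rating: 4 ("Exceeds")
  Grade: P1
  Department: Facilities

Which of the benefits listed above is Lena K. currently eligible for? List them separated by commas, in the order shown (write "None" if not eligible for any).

Meal Allowance — status seasonal ✗ (requires full-time or temporary) → not eligible.
Caregiver Leave — status seasonal ✗ (requires full-time, part-time, or temporary) → not eligible.
Transit Subsidy — status seasonal ✓ (not excluded); service 3 years < 5 years ✗ → not eligible.
Paid Sabbatical — service 3 years ≥ 18 months (≈540 days) ✓; 40 hrs/wk ≥ 32 ✓; site Fresno ✗ (not Porto, Portland, or Omaha) → not eligible.
Dental Plan — status seasonal ✓; service 3 years ≥ 18 months (≈540 days) ✓ → eligible.
Identity Protection Plan — status seasonal ✓; service 3 years ≥ 9 months (≈270 days) ✓; rating 4 ≥ 2 ✓ → eligible.

Dental Plan, Identity Protection Plan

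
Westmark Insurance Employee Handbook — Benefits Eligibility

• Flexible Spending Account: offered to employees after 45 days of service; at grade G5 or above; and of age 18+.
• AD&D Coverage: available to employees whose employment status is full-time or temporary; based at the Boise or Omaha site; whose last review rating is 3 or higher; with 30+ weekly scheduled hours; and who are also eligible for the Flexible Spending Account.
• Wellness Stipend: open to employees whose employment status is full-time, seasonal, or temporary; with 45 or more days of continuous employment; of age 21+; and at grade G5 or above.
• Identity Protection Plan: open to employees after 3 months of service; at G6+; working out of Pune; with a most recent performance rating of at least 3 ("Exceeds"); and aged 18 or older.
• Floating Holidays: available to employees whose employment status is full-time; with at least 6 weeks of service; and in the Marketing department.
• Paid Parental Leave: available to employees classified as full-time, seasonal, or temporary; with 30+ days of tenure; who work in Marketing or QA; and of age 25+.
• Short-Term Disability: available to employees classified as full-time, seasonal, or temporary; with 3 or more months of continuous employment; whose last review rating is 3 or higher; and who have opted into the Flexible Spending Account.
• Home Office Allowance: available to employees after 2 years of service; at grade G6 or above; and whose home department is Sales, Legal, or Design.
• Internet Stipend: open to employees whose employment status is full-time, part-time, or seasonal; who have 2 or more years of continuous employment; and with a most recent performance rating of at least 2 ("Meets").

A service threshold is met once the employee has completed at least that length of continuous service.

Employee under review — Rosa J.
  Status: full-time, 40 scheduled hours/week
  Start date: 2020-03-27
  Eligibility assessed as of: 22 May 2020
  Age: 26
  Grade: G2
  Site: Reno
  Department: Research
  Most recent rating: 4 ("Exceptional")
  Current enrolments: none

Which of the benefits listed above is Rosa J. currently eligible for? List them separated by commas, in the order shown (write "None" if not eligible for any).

None

Service from 2020-03-27 to 22 May 2020: 56 days.
Flexible Spending Account — service 56 days ≥ 45 days ✓; grade G2 < G5 ✗ → not eligible.
AD&D Coverage — status full-time ✓; site Reno ✗ (not Boise or Omaha) → not eligible.
Wellness Stipend — status full-time ✓; service 56 days ≥ 45 days ✓; age 26 ≥ 21 ✓; grade G2 < G5 ✗ → not eligible.
Identity Protection Plan — service 56 days < 3 months (≈90 days) ✗ → not eligible.
Floating Holidays — status full-time ✓; service 56 days ≥ 6 weeks (≈42 days) ✓; dept Research ✗ → not eligible.
Paid Parental Leave — status full-time ✓; service 56 days ≥ 30 days ✓; dept Research ✗ → not eligible.
Short-Term Disability — status full-time ✓; service 56 days < 3 months (≈90 days) ✗ → not eligible.
Home Office Allowance — service 56 days < 2 years (≈730 days) ✗ → not eligible.
Internet Stipend — status full-time ✓; service 56 days < 2 years (≈730 days) ✗ → not eligible.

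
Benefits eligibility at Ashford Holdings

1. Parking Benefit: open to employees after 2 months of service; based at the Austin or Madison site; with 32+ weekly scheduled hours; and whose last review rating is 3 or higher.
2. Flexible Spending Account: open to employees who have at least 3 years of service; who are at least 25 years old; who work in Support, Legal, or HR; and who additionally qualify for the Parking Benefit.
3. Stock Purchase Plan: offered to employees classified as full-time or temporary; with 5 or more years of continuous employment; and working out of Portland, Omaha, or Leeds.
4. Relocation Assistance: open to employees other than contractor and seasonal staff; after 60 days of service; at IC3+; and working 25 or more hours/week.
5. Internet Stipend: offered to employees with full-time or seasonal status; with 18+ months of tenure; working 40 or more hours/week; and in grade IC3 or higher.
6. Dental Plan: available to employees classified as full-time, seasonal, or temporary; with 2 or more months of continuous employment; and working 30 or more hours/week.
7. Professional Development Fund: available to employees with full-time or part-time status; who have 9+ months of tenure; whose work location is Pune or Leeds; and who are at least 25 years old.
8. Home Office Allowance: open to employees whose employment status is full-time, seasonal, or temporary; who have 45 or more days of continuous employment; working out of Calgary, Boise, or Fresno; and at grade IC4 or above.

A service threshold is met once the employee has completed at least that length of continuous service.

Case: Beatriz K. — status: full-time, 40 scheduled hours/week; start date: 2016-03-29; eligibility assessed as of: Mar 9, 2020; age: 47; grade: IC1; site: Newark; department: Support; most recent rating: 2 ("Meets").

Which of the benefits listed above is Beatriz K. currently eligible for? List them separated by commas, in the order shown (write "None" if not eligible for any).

Service from 2016-03-29 to Mar 9, 2020: 1441 days.
Parking Benefit — service 1441 days ≥ 2 months (≈60 days) ✓; site Newark ✗ (not Austin or Madison) → not eligible.
Flexible Spending Account — service 1441 days ≥ 3 years (≈1095 days) ✓; age 47 ≥ 25 ✓; dept Support ✓; not eligible for Parking Benefit ✗ → not eligible.
Stock Purchase Plan — status full-time ✓; service 1441 days < 5 years (≈1825 days) ✗ → not eligible.
Relocation Assistance — status full-time ✓ (not excluded); service 1441 days ≥ 60 days ✓; grade IC1 < IC3 ✗ → not eligible.
Internet Stipend — status full-time ✓; service 1441 days ≥ 18 months (≈540 days) ✓; 40 hrs/wk ≥ 40 ✓; grade IC1 < IC3 ✗ → not eligible.
Dental Plan — status full-time ✓; service 1441 days ≥ 2 months (≈60 days) ✓; 40 hrs/wk ≥ 30 ✓ → eligible.
Professional Development Fund — status full-time ✓; service 1441 days ≥ 9 months (≈270 days) ✓; site Newark ✗ (not Pune or Leeds) → not eligible.
Home Office Allowance — status full-time ✓; service 1441 days ≥ 45 days ✓; site Newark ✗ (not Calgary, Boise, or Fresno) → not eligible.

Dental Plan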